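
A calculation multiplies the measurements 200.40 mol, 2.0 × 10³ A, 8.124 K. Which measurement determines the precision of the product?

2.0 × 10³ A

200.40 mol → 5 s.f.; 2.0 × 10³ A → 2 s.f.; 8.124 K → 4 s.f.
The fewest is 2 significant figures, from 2.0 × 10³ A.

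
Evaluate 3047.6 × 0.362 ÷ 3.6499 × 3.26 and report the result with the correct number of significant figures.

3047.6 × 0.362 ÷ 3.6499 × 3.26 = 985.378698594…
Multiplication/division keeps the fewest significant figures: 3047.6 → 5 s.f., 0.362 → 3 s.f., 3.6499 → 5 s.f., 3.26 → 3 s.f.; limit is 3.
Rounded to 3 significant figures: 985.

985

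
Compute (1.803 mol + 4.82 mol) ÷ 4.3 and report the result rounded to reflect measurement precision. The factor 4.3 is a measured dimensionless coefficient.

1.5 mol

1.803 mol + 4.82 mol = 6.623 mol; the sum is limited to 2 decimal places (3 s.f.).
Carrying full precision, 6.623 ÷ 4.3 = 1.54023255814… mol; 4.3 has 2 s.f., so the result keeps min(3, 2) = 2 s.f.
Rounded to 2 significant figures: 1.5 mol.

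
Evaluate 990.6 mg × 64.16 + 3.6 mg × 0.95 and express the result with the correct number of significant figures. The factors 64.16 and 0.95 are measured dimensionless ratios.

990.6 × 64.16 = 63556.896 → 6.356 × 10⁴ mg (4 s.f., last digit at the 10^1 place).
3.6 × 0.95 = 3.42 → 3.4 mg (2 s.f., last digit at the 10^-1 place).
Sum: 63560.316 mg; keep the coarser place, 10^1.
Result: 6.356 × 10⁴ mg.

6.356 × 10⁴ mg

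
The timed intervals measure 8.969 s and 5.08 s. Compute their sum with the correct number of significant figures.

14.05 s

8.969 s + 5.08 s = 14.049 s.
Addition/subtraction keeps the fewest decimal places: 8.969 → 3 decimal places, 5.08 → 2 decimal places; limit is 2.
Rounded to 2 decimal places: 14.05 s.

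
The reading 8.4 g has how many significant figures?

8.4: every digit is nonzero and significant.

2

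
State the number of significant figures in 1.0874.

5

1.0874: zeros between nonzero digits are significant.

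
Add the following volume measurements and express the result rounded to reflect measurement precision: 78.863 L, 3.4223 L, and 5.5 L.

78.863 L + 3.4223 L + 5.5 L = 87.7853 L.
Addition/subtraction keeps the fewest decimal places: 78.863 → 3 decimal places, 3.4223 → 4 decimal places, 5.5 → 1 decimal place; limit is 1.
Rounded to 1 decimal place: 87.8 L.

87.8 L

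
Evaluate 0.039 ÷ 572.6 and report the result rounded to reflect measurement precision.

0.039 ÷ 572.6 = 0.0000681103737338…
Multiplication/division keeps the fewest significant figures: 0.039 → 2 s.f., 572.6 → 4 s.f.; limit is 2.
Rounded to 2 significant figures: 6.8 × 10⁻⁵.

6.8 × 10⁻⁵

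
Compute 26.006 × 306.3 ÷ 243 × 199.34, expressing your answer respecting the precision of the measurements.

26.006 × 306.3 ÷ 243 × 199.34 = 6534.4454282…
Multiplication/division keeps the fewest significant figures: 26.006 → 5 s.f., 306.3 → 4 s.f., 243 → 3 s.f., 199.34 → 5 s.f.; limit is 3.
Rounded to 3 significant figures: 6.53 × 10³.

6.53 × 10³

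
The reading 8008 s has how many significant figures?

4

8008: zeros between nonzero digits are significant.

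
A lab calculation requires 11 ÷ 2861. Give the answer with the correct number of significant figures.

11 ÷ 2861 = 0.00384480950717…
Multiplication/division keeps the fewest significant figures: 11 → 2 s.f., 2861 → 4 s.f.; limit is 2.
Rounded to 2 significant figures: 0.0038.

0.0038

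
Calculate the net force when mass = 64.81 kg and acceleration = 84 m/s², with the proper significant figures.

net force = 64.81 kg × 84 m/s² = 5444.04 N.
64.81 has 4 significant figures; 84 has 2.
Division/multiplication keeps the fewest: 2 significant figures.
Rounded: 5.4 × 10³ N.

5.4 × 10³ N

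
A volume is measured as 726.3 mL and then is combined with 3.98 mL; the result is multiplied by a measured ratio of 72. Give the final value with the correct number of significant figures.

5.3 × 10⁴ mL

726.3 mL + 3.98 mL = 730.28 mL; the sum is limited to 1 decimal place (4 s.f.).
Carrying full precision, 730.28 × 72 = 52580.16 mL; 72 has 2 s.f., so the result keeps min(4, 2) = 2 s.f.
Rounded to 2 significant figures: 5.3 × 10⁴ mL.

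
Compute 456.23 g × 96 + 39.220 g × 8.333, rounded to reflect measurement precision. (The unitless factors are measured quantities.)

456.23 × 96 = 43798.08 → 4.4 × 10⁴ g (2 s.f., last digit at the 10^3 place).
39.220 × 8.333 = 326.82026 → 326.8 g (4 s.f., last digit at the 10^-1 place).
Sum: 44124.90026 g; keep the coarser place, 10^3.
Result: 4.4 × 10⁴ g.

4.4 × 10⁴ g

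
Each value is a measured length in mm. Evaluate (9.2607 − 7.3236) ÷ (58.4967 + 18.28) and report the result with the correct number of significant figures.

2.523 × 10^-2

9.2607 − 7.3236 = 1.9371, limited to 4 d.p. → 5 s.f.; 58.4967 + 18.28 = 76.7767, limited to 2 d.p. → 4 s.f.
Carrying full precision, 1.9371 ÷ 76.7767 = 0.0252303107583…; keep min(5, 4) = 4 s.f.
Rounded to 4 significant figures: 2.523 × 10^-2.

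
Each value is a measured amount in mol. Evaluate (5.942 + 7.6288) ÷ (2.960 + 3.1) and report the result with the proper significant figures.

5.942 + 7.6288 = 13.5708, limited to 3 d.p. → 5 s.f.; 2.960 + 3.1 = 6.060, limited to 1 d.p. → 2 s.f.
Carrying full precision, 13.5708 ÷ 6.060 = 2.23940594059…; keep min(5, 2) = 2 s.f.
Rounded to 2 significant figures: 2.2.

2.2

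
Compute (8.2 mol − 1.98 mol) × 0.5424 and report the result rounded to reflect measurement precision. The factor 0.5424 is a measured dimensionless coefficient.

3.4 mol

8.2 mol − 1.98 mol = 6.22 mol; the difference is limited to 1 decimal place (2 s.f.).
Carrying full precision, 6.22 × 0.5424 = 3.373728 mol; 0.5424 has 4 s.f., so the result keeps min(2, 4) = 2 s.f.
Rounded to 2 significant figures: 3.4 mol.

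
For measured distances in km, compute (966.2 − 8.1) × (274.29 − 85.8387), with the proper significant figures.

966.2 − 8.1 = 958.1, limited to 1 d.p. → 4 s.f.; 274.29 − 85.8387 = 188.4513, limited to 2 d.p. → 5 s.f.
Carrying full precision, 958.1 × 188.4513 = 180555.19053; keep min(4, 5) = 4 s.f.
Rounded to 4 significant figures: 1.806 × 10^5 km².

1.806 × 10^5 km²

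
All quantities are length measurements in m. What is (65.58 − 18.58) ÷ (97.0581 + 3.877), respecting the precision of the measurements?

65.58 − 18.58 = 47.00, limited to 2 d.p. → 4 s.f.; 97.0581 + 3.877 = 100.9351, limited to 3 d.p. → 6 s.f.
Carrying full precision, 47.00 ÷ 100.9351 = 0.465645746623…; keep min(4, 6) = 4 s.f.
Rounded to 4 significant figures: 0.4656.

0.4656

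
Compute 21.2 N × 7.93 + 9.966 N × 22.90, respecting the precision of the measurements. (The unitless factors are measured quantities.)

396 N

21.2 × 7.93 = 168.116 → 168 N (3 s.f., last digit at the 10^0 place).
9.966 × 22.90 = 228.2214 → 228.2 N (4 s.f., last digit at the 10^-1 place).
Sum: 396.3374 N; keep the coarser place, 10^0.
Result: 396 N.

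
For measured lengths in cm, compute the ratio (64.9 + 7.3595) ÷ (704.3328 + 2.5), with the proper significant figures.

0.102

64.9 + 7.3595 = 72.2595, limited to 1 d.p. → 3 s.f.; 704.3328 + 2.5 = 706.8328, limited to 1 d.p. → 4 s.f.
Carrying full precision, 72.2595 ÷ 706.8328 = 0.102229975745…; keep min(3, 4) = 3 s.f.
Rounded to 3 significant figures: 0.102.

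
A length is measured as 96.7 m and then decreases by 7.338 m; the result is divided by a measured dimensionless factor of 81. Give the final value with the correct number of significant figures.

1.1 m

96.7 m − 7.338 m = 89.362 m; the difference is limited to 1 decimal place (3 s.f.).
Carrying full precision, 89.362 ÷ 81 = 1.1032345679… m; 81 has 2 s.f., so the result keeps min(3, 2) = 2 s.f.
Rounded to 2 significant figures: 1.1 m.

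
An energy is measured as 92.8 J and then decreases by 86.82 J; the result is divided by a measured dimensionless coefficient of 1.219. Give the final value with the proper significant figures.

4.9 J

92.8 J − 86.82 J = 5.98 J; the difference is limited to 1 decimal place (2 s.f.).
Carrying full precision, 5.98 ÷ 1.219 = 4.90566037736… J; 1.219 has 4 s.f., so the result keeps min(2, 4) = 2 s.f.
Rounded to 2 significant figures: 4.9 J.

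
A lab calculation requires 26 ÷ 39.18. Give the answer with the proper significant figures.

0.66

26 ÷ 39.18 = 0.66360387953…
Multiplication/division keeps the fewest significant figures: 26 → 2 s.f., 39.18 → 4 s.f.; limit is 2.
Rounded to 2 significant figures: 0.66.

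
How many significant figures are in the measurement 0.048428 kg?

0.048428: leading zeros are not significant.

5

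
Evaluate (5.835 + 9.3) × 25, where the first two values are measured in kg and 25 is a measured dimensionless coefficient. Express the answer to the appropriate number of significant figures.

3.8 × 10^2 kg

5.835 kg + 9.3 kg = 15.135 kg; the sum is limited to 1 decimal place (3 s.f.).
Carrying full precision, 15.135 × 25 = 378.375 kg; 25 has 2 s.f., so the result keeps min(3, 2) = 2 s.f.
Rounded to 2 significant figures: 3.8 × 10^2 kg.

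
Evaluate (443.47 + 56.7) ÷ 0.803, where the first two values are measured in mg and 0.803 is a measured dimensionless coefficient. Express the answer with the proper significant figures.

443.47 mg + 56.7 mg = 500.17 mg; the sum is limited to 1 decimal place (4 s.f.).
Carrying full precision, 500.17 ÷ 0.803 = 622.876712329… mg; 0.803 has 3 s.f., so the result keeps min(4, 3) = 3 s.f.
Rounded to 3 significant figures: 623 mg.

623 mg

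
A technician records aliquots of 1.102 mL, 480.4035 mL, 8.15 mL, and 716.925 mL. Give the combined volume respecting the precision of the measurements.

1.102 mL + 480.4035 mL + 8.15 mL + 716.925 mL = 1206.5805 mL.
Addition/subtraction keeps the fewest decimal places: 1.102 → 3 decimal places, 480.4035 → 4 decimal places, 8.15 → 2 decimal places, 716.925 → 3 decimal places; limit is 2.
Rounded to 2 decimal places: 1206.58 mL.

1206.58 mL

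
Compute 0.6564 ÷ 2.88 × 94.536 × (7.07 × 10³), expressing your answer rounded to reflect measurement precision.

1.52 × 10⁵

0.6564 ÷ 2.88 × 94.536 × (7.07 × 10³) = 152332.5531
Multiplication/division keeps the fewest significant figures: 0.6564 → 4 s.f., 2.88 → 3 s.f., 94.536 → 5 s.f., 7.07 × 10³ → 3 s.f.; limit is 3.
Rounded to 3 significant figures: 1.52 × 10⁵.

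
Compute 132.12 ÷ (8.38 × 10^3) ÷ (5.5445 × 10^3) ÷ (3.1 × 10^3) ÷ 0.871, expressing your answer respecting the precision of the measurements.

132.12 ÷ (8.38 × 10^3) ÷ (5.5445 × 10^3) ÷ (3.1 × 10^3) ÷ 0.871 = 1.05313078873 × 10^-9…
Multiplication/division keeps the fewest significant figures: 132.12 → 5 s.f., 8.38 × 10^3 → 3 s.f., 5.5445 × 10^3 → 5 s.f., 3.1 × 10^3 → 2 s.f., 0.871 → 3 s.f.; limit is 2.
Rounded to 2 significant figures: 1.1 × 10^-9.

1.1 × 10^-9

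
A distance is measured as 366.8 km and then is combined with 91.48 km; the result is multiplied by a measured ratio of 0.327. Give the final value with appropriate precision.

366.8 km + 91.48 km = 458.28 km; the sum is limited to 1 decimal place (4 s.f.).
Carrying full precision, 458.28 × 0.327 = 149.85756 km; 0.327 has 3 s.f., so the result keeps min(4, 3) = 3 s.f.
Rounded to 3 significant figures: 1.50 × 10² km.

1.50 × 10² km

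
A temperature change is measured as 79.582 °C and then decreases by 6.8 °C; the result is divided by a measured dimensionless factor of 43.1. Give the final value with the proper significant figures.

1.69 °C

79.582 °C − 6.8 °C = 72.782 °C; the difference is limited to 1 decimal place (3 s.f.).
Carrying full precision, 72.782 ÷ 43.1 = 1.6886774942… °C; 43.1 has 3 s.f., so the result keeps min(3, 3) = 3 s.f.
Rounded to 3 significant figures: 1.69 °C.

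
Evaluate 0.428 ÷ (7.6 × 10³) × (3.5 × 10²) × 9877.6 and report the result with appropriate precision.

1.9 × 10²

0.428 ÷ (7.6 × 10³) × (3.5 × 10²) × 9877.6 = 194.692694737…
Multiplication/division keeps the fewest significant figures: 0.428 → 3 s.f., 7.6 × 10³ → 2 s.f., 3.5 × 10² → 2 s.f., 9877.6 → 5 s.f.; limit is 2.
Rounded to 2 significant figures: 1.9 × 10².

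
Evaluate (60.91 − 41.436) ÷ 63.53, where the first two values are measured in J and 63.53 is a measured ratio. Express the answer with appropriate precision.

60.91 J − 41.436 J = 19.474 J; the difference is limited to 2 decimal places (4 s.f.).
Carrying full precision, 19.474 ÷ 63.53 = 0.306532346923… J; 63.53 has 4 s.f., so the result keeps min(4, 4) = 4 s.f.
Rounded to 4 significant figures: 0.3065 J.

0.3065 J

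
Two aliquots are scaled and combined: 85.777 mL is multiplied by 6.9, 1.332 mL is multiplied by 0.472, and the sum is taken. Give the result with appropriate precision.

85.777 × 6.9 = 591.8613 → 5.9 × 10² mL (2 s.f., last digit at the 10^1 place).
1.332 × 0.472 = 0.628704 → 0.629 mL (3 s.f., last digit at the 10^-3 place).
Sum: 592.490004 mL; keep the coarser place, 10^1.
Result: 5.9 × 10² mL.

5.9 × 10² mL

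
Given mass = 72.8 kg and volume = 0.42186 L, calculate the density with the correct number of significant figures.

density = 72.8 kg ÷ 0.42186 L = 172.569098753… kg/L.
72.8 has 3 significant figures; 0.42186 has 5.
Division/multiplication keeps the fewest: 3 significant figures.
Rounded: 1.73 × 10² kg/L.

1.73 × 10² kg/L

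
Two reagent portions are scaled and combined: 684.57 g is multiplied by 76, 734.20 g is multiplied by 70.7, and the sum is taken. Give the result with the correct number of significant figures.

684.57 × 76 = 52027.32 → 5.2 × 10^4 g (2 s.f., last digit at the 10^3 place).
734.20 × 70.7 = 51907.94 → 5.19 × 10^4 g (3 s.f., last digit at the 10^2 place).
Sum: 103935.26 g; keep the coarser place, 10^3.
Result: 1.04 × 10^5 g.

1.04 × 10^5 g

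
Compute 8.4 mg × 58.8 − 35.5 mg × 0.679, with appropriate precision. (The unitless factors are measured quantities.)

8.4 × 58.8 = 493.92 → 4.9 × 10² mg (2 s.f., last digit at the 10^1 place).
35.5 × 0.679 = 24.1045 → 24.1 mg (3 s.f., last digit at the 10^-1 place).
Difference: 469.8155 mg; keep the coarser place, 10^1.
Result: 4.7 × 10² mg.

4.7 × 10² mg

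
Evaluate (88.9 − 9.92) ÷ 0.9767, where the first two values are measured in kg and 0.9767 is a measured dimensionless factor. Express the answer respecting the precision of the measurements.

80.9 kg

88.9 kg − 9.92 kg = 78.98 kg; the difference is limited to 1 decimal place (3 s.f.).
Carrying full precision, 78.98 ÷ 0.9767 = 80.8641343299… kg; 0.9767 has 4 s.f., so the result keeps min(3, 4) = 3 s.f.
Rounded to 3 significant figures: 80.9 kg.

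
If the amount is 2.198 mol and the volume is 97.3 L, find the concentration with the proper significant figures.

0.0226 mol/L

concentration = 2.198 mol ÷ 97.3 L = 0.0225899280576… mol/L.
2.198 has 4 significant figures; 97.3 has 3.
Division/multiplication keeps the fewest: 3 significant figures.
Rounded: 0.0226 mol/L.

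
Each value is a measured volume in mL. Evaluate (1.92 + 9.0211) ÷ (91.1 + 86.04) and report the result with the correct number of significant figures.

1.92 + 9.0211 = 10.9411, limited to 2 d.p. → 4 s.f.; 91.1 + 86.04 = 177.14, limited to 1 d.p. → 4 s.f.
Carrying full precision, 10.9411 ÷ 177.14 = 0.0617652704076…; keep min(4, 4) = 4 s.f.
Rounded to 4 significant figures: 0.06177.

0.06177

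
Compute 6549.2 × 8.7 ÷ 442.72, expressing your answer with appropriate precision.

6549.2 × 8.7 ÷ 442.72 = 128.69994579…
Multiplication/division keeps the fewest significant figures: 6549.2 → 5 s.f., 8.7 → 2 s.f., 442.72 → 5 s.f.; limit is 2.
Rounded to 2 significant figures: 1.3 × 10².

1.3 × 10²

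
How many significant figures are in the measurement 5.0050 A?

5.0050: trailing zeros after a decimal point are significant; zeros between nonzero digits are significant.

5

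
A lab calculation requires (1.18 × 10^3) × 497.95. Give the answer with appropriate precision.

5.88 × 10^5

(1.18 × 10^3) × 497.95 = 587581
Multiplication/division keeps the fewest significant figures: 1.18 × 10^3 → 3 s.f., 497.95 → 5 s.f.; limit is 3.
Rounded to 3 significant figures: 5.88 × 10^5.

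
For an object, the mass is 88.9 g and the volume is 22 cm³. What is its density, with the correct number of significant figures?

density = 88.9 g ÷ 22 cm³ = 4.04090909091… g/cm³.
88.9 has 3 significant figures; 22 has 2.
Division/multiplication keeps the fewest: 2 significant figures.
Rounded: 4.0 g/cm³.

4.0 g/cm³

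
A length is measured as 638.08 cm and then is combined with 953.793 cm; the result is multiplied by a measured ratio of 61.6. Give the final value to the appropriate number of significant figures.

638.08 cm + 953.793 cm = 1591.873 cm; the sum is limited to 2 decimal places (6 s.f.).
Carrying full precision, 1591.873 × 61.6 = 98059.3768 cm; 61.6 has 3 s.f., so the result keeps min(6, 3) = 3 s.f.
Rounded to 3 significant figures: 9.81 × 10⁴ cm.

9.81 × 10⁴ cm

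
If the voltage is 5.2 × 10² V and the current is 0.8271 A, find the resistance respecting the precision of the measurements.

6.3 × 10² Ω

resistance = 5.2 × 10² V ÷ 0.8271 A = 628.702696167… Ω.
5.2 × 10² has 2 significant figures; 0.8271 has 4.
Division/multiplication keeps the fewest: 2 significant figures.
Rounded: 6.3 × 10² Ω.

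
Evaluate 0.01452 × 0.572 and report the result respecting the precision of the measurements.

0.00831

0.01452 × 0.572 = 0.00830544
Multiplication/division keeps the fewest significant figures: 0.01452 → 4 s.f., 0.572 → 3 s.f.; limit is 3.
Rounded to 3 significant figures: 0.00831.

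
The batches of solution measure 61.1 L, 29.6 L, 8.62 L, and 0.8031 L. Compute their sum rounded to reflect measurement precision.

100.1 L

61.1 L + 29.6 L + 8.62 L + 0.8031 L = 100.1231 L.
Addition/subtraction keeps the fewest decimal places: 61.1 → 1 decimal place, 29.6 → 1 decimal place, 8.62 → 2 decimal places, 0.8031 → 4 decimal places; limit is 1.
Rounded to 1 decimal place: 100.1 L.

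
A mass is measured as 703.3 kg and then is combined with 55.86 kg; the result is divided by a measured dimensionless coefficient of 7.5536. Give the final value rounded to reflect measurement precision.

100.5 kg

703.3 kg + 55.86 kg = 759.16 kg; the sum is limited to 1 decimal place (4 s.f.).
Carrying full precision, 759.16 ÷ 7.5536 = 100.503071383… kg; 7.5536 has 5 s.f., so the result keeps min(4, 5) = 4 s.f.
Rounded to 4 significant figures: 100.5 kg.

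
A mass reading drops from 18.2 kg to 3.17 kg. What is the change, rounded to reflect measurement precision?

15.0 kg

18.2 kg − 3.17 kg = 15.03 kg.
Addition/subtraction keeps the fewest decimal places: 18.2 → 1 decimal place, 3.17 → 2 decimal places; limit is 1.
Rounded to 1 decimal place: 15.0 kg.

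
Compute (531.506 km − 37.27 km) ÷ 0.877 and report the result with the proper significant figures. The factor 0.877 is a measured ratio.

564 km

531.506 km − 37.27 km = 494.236 km; the difference is limited to 2 decimal places (5 s.f.).
Carrying full precision, 494.236 ÷ 0.877 = 563.553021665… km; 0.877 has 3 s.f., so the result keeps min(5, 3) = 3 s.f.
Rounded to 3 significant figures: 564 km.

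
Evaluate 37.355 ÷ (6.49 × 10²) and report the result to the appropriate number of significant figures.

0.0576

37.355 ÷ (6.49 × 10²) = 0.0575577812018…
Multiplication/division keeps the fewest significant figures: 37.355 → 5 s.f., 6.49 × 10² → 3 s.f.; limit is 3.
Rounded to 3 significant figures: 0.0576.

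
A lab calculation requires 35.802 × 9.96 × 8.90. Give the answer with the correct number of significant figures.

35.802 × 9.96 × 8.90 = 3173.632488
Multiplication/division keeps the fewest significant figures: 35.802 → 5 s.f., 9.96 → 3 s.f., 8.90 → 3 s.f.; limit is 3.
Rounded to 3 significant figures: 3.17 × 10³.

3.17 × 10³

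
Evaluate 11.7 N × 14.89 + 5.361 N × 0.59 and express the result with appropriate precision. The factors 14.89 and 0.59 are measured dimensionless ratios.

11.7 × 14.89 = 174.213 → 174 N (3 s.f., last digit at the 10^0 place).
5.361 × 0.59 = 3.16299 → 3.2 N (2 s.f., last digit at the 10^-1 place).
Sum: 177.37599 N; keep the coarser place, 10^0.
Result: 177 N.

177 N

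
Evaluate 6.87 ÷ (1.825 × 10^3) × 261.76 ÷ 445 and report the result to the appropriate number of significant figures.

6.87 ÷ (1.825 × 10^3) × 261.76 ÷ 445 = 0.00221430346314…
Multiplication/division keeps the fewest significant figures: 6.87 → 3 s.f., 1.825 × 10^3 → 4 s.f., 261.76 → 5 s.f., 445 → 3 s.f.; limit is 3.
Rounded to 3 significant figures: 0.00221.

0.00221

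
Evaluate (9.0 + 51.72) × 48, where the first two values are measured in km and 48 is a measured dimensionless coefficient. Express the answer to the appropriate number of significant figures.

9.0 km + 51.72 km = 60.72 km; the sum is limited to 1 decimal place (3 s.f.).
Carrying full precision, 60.72 × 48 = 2914.56 km; 48 has 2 s.f., so the result keeps min(3, 2) = 2 s.f.
Rounded to 2 significant figures: 2.9 × 10^3 km.

2.9 × 10^3 km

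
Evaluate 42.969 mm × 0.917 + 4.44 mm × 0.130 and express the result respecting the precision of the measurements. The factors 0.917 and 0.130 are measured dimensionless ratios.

40.0 mm

42.969 × 0.917 = 39.402573 → 39.4 mm (3 s.f., last digit at the 10^-1 place).
4.44 × 0.130 = 0.5772 → 0.577 mm (3 s.f., last digit at the 10^-3 place).
Sum: 39.979773 mm; keep the coarser place, 10^-1.
Result: 40.0 mm.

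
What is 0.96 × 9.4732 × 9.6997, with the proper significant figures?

0.96 × 9.4732 × 9.6997 = 88.2117101184
Multiplication/division keeps the fewest significant figures: 0.96 → 2 s.f., 9.4732 → 5 s.f., 9.6997 → 5 s.f.; limit is 2.
Rounded to 2 significant figures: 88.

88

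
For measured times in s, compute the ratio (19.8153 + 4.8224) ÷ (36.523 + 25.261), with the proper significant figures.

19.8153 + 4.8224 = 24.6377, limited to 4 d.p. → 6 s.f.; 36.523 + 25.261 = 61.784, limited to 3 d.p. → 5 s.f.
Carrying full precision, 24.6377 ÷ 61.784 = 0.398771526609…; keep min(6, 5) = 5 s.f.
Rounded to 5 significant figures: 0.39877.

0.39877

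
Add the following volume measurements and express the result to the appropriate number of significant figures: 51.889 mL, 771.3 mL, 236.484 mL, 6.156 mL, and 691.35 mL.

51.889 mL + 771.3 mL + 236.484 mL + 6.156 mL + 691.35 mL = 1757.179 mL.
Addition/subtraction keeps the fewest decimal places: 51.889 → 3 decimal places, 771.3 → 1 decimal place, 236.484 → 3 decimal places, 6.156 → 3 decimal places, 691.35 → 2 decimal places; limit is 1.
Rounded to 1 decimal place: 1757.2 mL.

1757.2 mL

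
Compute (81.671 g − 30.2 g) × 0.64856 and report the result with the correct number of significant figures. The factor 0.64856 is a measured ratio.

33.4 g

81.671 g − 30.2 g = 51.471 g; the difference is limited to 1 decimal place (3 s.f.).
Carrying full precision, 51.471 × 0.64856 = 33.38203176 g; 0.64856 has 5 s.f., so the result keeps min(3, 5) = 3 s.f.
Rounded to 3 significant figures: 33.4 g.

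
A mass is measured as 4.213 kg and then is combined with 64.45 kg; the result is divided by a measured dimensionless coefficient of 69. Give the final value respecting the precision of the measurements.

1.0 kg

4.213 kg + 64.45 kg = 68.663 kg; the sum is limited to 2 decimal places (4 s.f.).
Carrying full precision, 68.663 ÷ 69 = 0.995115942029… kg; 69 has 2 s.f., so the result keeps min(4, 2) = 2 s.f.
Rounded to 2 significant figures: 1.0 kg.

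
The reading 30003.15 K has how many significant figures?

30003.15: zeros between nonzero digits are significant.

7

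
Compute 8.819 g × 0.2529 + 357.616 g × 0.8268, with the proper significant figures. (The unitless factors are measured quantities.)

297.9 g

8.819 × 0.2529 = 2.2303251 → 2.230 g (4 s.f., last digit at the 10^-3 place).
357.616 × 0.8268 = 295.6769088 → 295.7 g (4 s.f., last digit at the 10^-1 place).
Sum: 297.9072339 g; keep the coarser place, 10^-1.
Result: 297.9 g.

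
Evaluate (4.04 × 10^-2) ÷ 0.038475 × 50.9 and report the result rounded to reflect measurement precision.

(4.04 × 10^-2) ÷ 0.038475 × 50.9 = 53.4466536712…
Multiplication/division keeps the fewest significant figures: 4.04 × 10^-2 → 3 s.f., 0.038475 → 5 s.f., 50.9 → 3 s.f.; limit is 3.
Rounded to 3 significant figures: 53.4.

53.4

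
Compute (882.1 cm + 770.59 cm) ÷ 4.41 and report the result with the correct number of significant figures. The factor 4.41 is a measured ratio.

882.1 cm + 770.59 cm = 1652.69 cm; the sum is limited to 1 decimal place (5 s.f.).
Carrying full precision, 1652.69 ÷ 4.41 = 374.759637188… cm; 4.41 has 3 s.f., so the result keeps min(5, 3) = 3 s.f.
Rounded to 3 significant figures: 375 cm.

375 cm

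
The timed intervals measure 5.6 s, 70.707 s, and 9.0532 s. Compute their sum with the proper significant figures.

5.6 s + 70.707 s + 9.0532 s = 85.3602 s.
Addition/subtraction keeps the fewest decimal places: 5.6 → 1 decimal place, 70.707 → 3 decimal places, 9.0532 → 4 decimal places; limit is 1.
Rounded to 1 decimal place: 85.4 s.

85.4 s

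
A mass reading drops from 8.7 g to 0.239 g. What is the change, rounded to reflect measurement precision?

8.5 g

8.7 g − 0.239 g = 8.461 g.
Addition/subtraction keeps the fewest decimal places: 8.7 → 1 decimal place, 0.239 → 3 decimal places; limit is 1.
Rounded to 1 decimal place: 8.5 g.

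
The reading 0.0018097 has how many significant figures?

0.0018097: leading zeros are not significant; zeros between nonzero digits are significant.

5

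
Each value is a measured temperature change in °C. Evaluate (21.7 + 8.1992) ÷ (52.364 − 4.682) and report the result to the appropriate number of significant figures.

21.7 + 8.1992 = 29.8992, limited to 1 d.p. → 3 s.f.; 52.364 − 4.682 = 47.682, limited to 3 d.p. → 5 s.f.
Carrying full precision, 29.8992 ÷ 47.682 = 0.627054234302…; keep min(3, 5) = 3 s.f.
Rounded to 3 significant figures: 0.627.

0.627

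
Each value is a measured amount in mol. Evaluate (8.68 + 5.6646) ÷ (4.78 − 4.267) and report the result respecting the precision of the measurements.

8.68 + 5.6646 = 14.3446, limited to 2 d.p. → 4 s.f.; 4.78 − 4.267 = 0.513, limited to 2 d.p. → 2 s.f.
Carrying full precision, 14.3446 ÷ 0.513 = 27.9621832359…; keep min(4, 2) = 2 s.f.
Rounded to 2 significant figures: 28.

28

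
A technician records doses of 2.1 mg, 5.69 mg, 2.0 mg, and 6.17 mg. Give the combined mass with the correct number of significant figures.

2.1 mg + 5.69 mg + 2.0 mg + 6.17 mg = 15.96 mg.
Addition/subtraction keeps the fewest decimal places: 2.1 → 1 decimal place, 5.69 → 2 decimal places, 2.0 → 1 decimal place, 6.17 → 2 decimal places; limit is 1.
Rounded to 1 decimal place: 16.0 mg.

16.0 mg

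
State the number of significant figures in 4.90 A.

4.90: trailing zeros after a decimal point are significant.

3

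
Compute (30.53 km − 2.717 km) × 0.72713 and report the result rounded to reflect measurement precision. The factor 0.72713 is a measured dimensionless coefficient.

30.53 km − 2.717 km = 27.813 km; the difference is limited to 2 decimal places (4 s.f.).
Carrying full precision, 27.813 × 0.72713 = 20.22366669 km; 0.72713 has 5 s.f., so the result keeps min(4, 5) = 4 s.f.
Rounded to 4 significant figures: 20.22 km.

20.22 km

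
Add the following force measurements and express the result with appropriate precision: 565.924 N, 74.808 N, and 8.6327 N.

649.365 N

565.924 N + 74.808 N + 8.6327 N = 649.3647 N.
Addition/subtraction keeps the fewest decimal places: 565.924 → 3 decimal places, 74.808 → 3 decimal places, 8.6327 → 4 decimal places; limit is 3.
Rounded to 3 decimal places: 649.365 N.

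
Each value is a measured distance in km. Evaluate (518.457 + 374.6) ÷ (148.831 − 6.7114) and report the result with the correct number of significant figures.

518.457 + 374.6 = 893.057, limited to 1 d.p. → 4 s.f.; 148.831 − 6.7114 = 142.1196, limited to 3 d.p. → 6 s.f.
Carrying full precision, 893.057 ÷ 142.1196 = 6.28384121543…; keep min(4, 6) = 4 s.f.
Rounded to 4 significant figures: 6.284.

6.284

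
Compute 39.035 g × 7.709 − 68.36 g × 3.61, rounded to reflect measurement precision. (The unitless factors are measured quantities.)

39.035 × 7.709 = 300.920815 → 300.9 g (4 s.f., last digit at the 10^-1 place).
68.36 × 3.61 = 246.7796 → 247 g (3 s.f., last digit at the 10^0 place).
Difference: 54.141215 g; keep the coarser place, 10^0.
Result: 54 g.

54 g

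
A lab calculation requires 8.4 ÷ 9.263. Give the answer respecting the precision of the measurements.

8.4 ÷ 9.263 = 0.90683363921…
Multiplication/division keeps the fewest significant figures: 8.4 → 2 s.f., 9.263 → 4 s.f.; limit is 2.
Rounded to 2 significant figures: 0.91.

0.91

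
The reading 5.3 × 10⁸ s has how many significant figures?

5.3 × 10⁸: in scientific notation every digit of the coefficient is significant.

2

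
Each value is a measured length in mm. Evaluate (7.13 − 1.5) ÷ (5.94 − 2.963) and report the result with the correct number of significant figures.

1.9

7.13 − 1.5 = 5.63, limited to 1 d.p. → 2 s.f.; 5.94 − 2.963 = 2.977, limited to 2 d.p. → 3 s.f.
Carrying full precision, 5.63 ÷ 2.977 = 1.89116560296…; keep min(2, 3) = 2 s.f.
Rounded to 2 significant figures: 1.9.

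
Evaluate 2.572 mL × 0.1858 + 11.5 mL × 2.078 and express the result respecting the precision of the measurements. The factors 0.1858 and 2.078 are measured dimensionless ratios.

24.4 mL

2.572 × 0.1858 = 0.4778776 → 0.4779 mL (4 s.f., last digit at the 10^-4 place).
11.5 × 2.078 = 23.897 → 23.9 mL (3 s.f., last digit at the 10^-1 place).
Sum: 24.3748776 mL; keep the coarser place, 10^-1.
Result: 24.4 mL.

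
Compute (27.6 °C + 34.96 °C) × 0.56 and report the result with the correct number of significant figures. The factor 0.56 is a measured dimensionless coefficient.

35 °C

27.6 °C + 34.96 °C = 62.56 °C; the sum is limited to 1 decimal place (3 s.f.).
Carrying full precision, 62.56 × 0.56 = 35.0336 °C; 0.56 has 2 s.f., so the result keeps min(3, 2) = 2 s.f.
Rounded to 2 significant figures: 35 °C.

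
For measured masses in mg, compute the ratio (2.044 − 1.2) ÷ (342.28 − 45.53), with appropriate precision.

0.003

2.044 − 1.2 = 0.844, limited to 1 d.p. → 1 s.f.; 342.28 − 45.53 = 296.75, limited to 2 d.p. → 5 s.f.
Carrying full precision, 0.844 ÷ 296.75 = 0.00284414490312…; keep min(1, 5) = 1 s.f.
Rounded to 1 significant figure: 0.003.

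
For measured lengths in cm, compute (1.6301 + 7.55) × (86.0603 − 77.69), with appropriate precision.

1.6301 + 7.55 = 9.1801, limited to 2 d.p. → 3 s.f.; 86.0603 − 77.69 = 8.3703, limited to 2 d.p. → 3 s.f.
Carrying full precision, 9.1801 × 8.3703 = 76.84019103; keep min(3, 3) = 3 s.f.
Rounded to 3 significant figures: 76.8 cm².

76.8 cm²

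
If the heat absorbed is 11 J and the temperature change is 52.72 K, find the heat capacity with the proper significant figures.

0.21 J/K

heat capacity = 11 J ÷ 52.72 K = 0.208649468892… J/K.
11 has 2 significant figures; 52.72 has 4.
Division/multiplication keeps the fewest: 2 significant figures.
Rounded: 0.21 J/K.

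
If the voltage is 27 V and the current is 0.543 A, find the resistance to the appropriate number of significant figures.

resistance = 27 V ÷ 0.543 A = 49.7237569061… Ω.
27 has 2 significant figures; 0.543 has 3.
Division/multiplication keeps the fewest: 2 significant figures.
Rounded: 5.0 × 10¹ Ω.

5.0 × 10¹ Ω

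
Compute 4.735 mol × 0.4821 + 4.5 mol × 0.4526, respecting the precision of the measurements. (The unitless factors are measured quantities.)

4.3 mol

4.735 × 0.4821 = 2.2827435 → 2.283 mol (4 s.f., last digit at the 10^-3 place).
4.5 × 0.4526 = 2.0367 → 2.0 mol (2 s.f., last digit at the 10^-1 place).
Sum: 4.3194435 mol; keep the coarser place, 10^-1.
Result: 4.3 mol.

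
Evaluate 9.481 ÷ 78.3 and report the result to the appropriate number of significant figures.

0.121

9.481 ÷ 78.3 = 0.121085568327…
Multiplication/division keeps the fewest significant figures: 9.481 → 4 s.f., 78.3 → 3 s.f.; limit is 3.
Rounded to 3 significant figures: 0.121.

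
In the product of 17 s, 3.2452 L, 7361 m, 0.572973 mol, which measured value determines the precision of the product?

17 s → 2 s.f.; 3.2452 L → 5 s.f.; 7361 m → 4 s.f.; 0.572973 mol → 6 s.f.
The fewest is 2 significant figures, from 17 s.

17 s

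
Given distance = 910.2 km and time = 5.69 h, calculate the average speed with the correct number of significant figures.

160. km/h

average speed = 910.2 km ÷ 5.69 h = 159.964850615… km/h.
910.2 has 4 significant figures; 5.69 has 3.
Division/multiplication keeps the fewest: 3 significant figures.
Rounded: 160. km/h.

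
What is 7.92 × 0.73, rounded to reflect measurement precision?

7.92 × 0.73 = 5.7816
Multiplication/division keeps the fewest significant figures: 7.92 → 3 s.f., 0.73 → 2 s.f.; limit is 2.
Rounded to 2 significant figures: 5.8.

5.8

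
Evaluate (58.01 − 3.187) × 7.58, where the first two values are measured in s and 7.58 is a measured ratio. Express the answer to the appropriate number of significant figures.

416 s

58.01 s − 3.187 s = 54.823 s; the difference is limited to 2 decimal places (4 s.f.).
Carrying full precision, 54.823 × 7.58 = 415.55834 s; 7.58 has 3 s.f., so the result keeps min(4, 3) = 3 s.f.
Rounded to 3 significant figures: 416 s.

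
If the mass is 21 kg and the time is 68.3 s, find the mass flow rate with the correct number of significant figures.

0.31 kg/s

mass flow rate = 21 kg ÷ 68.3 s = 0.307467057101… kg/s.
21 has 2 significant figures; 68.3 has 3.
Division/multiplication keeps the fewest: 2 significant figures.
Rounded: 0.31 kg/s.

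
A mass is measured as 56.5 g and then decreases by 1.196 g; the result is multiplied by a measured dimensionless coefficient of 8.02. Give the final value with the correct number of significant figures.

56.5 g − 1.196 g = 55.304 g; the difference is limited to 1 decimal place (3 s.f.).
Carrying full precision, 55.304 × 8.02 = 443.53808 g; 8.02 has 3 s.f., so the result keeps min(3, 3) = 3 s.f.
Rounded to 3 significant figures: 444 g.

444 g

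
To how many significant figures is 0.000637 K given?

0.000637: leading zeros are not significant.

3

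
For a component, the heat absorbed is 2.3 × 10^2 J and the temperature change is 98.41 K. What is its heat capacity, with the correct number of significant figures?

heat capacity = 2.3 × 10^2 J ÷ 98.41 K = 2.33716085764… J/K.
2.3 × 10^2 has 2 significant figures; 98.41 has 4.
Division/multiplication keeps the fewest: 2 significant figures.
Rounded: 2.3 J/K.

2.3 J/K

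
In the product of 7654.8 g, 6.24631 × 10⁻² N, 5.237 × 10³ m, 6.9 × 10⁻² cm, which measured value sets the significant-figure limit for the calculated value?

7654.8 g → 5 s.f.; 6.24631 × 10⁻² N → 6 s.f.; 5.237 × 10³ m → 4 s.f.; 6.9 × 10⁻² cm → 2 s.f.
The fewest is 2 significant figures, from 6.9 × 10⁻² cm.

6.9 × 10⁻² cm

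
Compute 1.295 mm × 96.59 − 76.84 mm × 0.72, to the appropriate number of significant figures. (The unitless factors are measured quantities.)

1.295 × 96.59 = 125.08405 → 125.1 mm (4 s.f., last digit at the 10^-1 place).
76.84 × 0.72 = 55.3248 → 55 mm (2 s.f., last digit at the 10^0 place).
Difference: 69.75925 mm; keep the coarser place, 10^0.
Result: 70. mm.

70. mm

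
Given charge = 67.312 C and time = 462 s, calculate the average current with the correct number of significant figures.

average current = 67.312 C ÷ 462 s = 0.145696969697… A.
67.312 has 5 significant figures; 462 has 3.
Division/multiplication keeps the fewest: 3 significant figures.
Rounded: 0.146 A.

0.146 A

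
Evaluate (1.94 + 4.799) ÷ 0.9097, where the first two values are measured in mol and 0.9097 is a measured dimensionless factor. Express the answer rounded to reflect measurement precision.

7.41 mol

1.94 mol + 4.799 mol = 6.739 mol; the sum is limited to 2 decimal places (3 s.f.).
Carrying full precision, 6.739 ÷ 0.9097 = 7.40793668242… mol; 0.9097 has 4 s.f., so the result keeps min(3, 4) = 3 s.f.
Rounded to 3 significant figures: 7.41 mol.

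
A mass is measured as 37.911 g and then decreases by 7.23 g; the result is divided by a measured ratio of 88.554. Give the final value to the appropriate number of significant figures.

0.3465 g

37.911 g − 7.23 g = 30.681 g; the difference is limited to 2 decimal places (4 s.f.).
Carrying full precision, 30.681 ÷ 88.554 = 0.346466562775… g; 88.554 has 5 s.f., so the result keeps min(4, 5) = 4 s.f.
Rounded to 4 significant figures: 0.3465 g.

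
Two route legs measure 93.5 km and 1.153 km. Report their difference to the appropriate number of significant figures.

93.5 km − 1.153 km = 92.347 km.
Addition/subtraction keeps the fewest decimal places: 93.5 → 1 decimal place, 1.153 → 3 decimal places; limit is 1.
Rounded to 1 decimal place: 92.3 km.

92.3 km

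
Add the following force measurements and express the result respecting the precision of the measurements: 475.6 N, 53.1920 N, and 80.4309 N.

475.6 N + 53.1920 N + 80.4309 N = 609.2229 N.
Addition/subtraction keeps the fewest decimal places: 475.6 → 1 decimal place, 53.1920 → 4 decimal places, 80.4309 → 4 decimal places; limit is 1.
Rounded to 1 decimal place: 609.2 N.

609.2 N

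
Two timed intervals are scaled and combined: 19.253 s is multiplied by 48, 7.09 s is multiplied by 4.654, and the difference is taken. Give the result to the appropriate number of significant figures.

8.9 × 10^2 s

19.253 × 48 = 924.144 → 9.2 × 10^2 s (2 s.f., last digit at the 10^1 place).
7.09 × 4.654 = 32.99686 → 33.0 s (3 s.f., last digit at the 10^-1 place).
Difference: 891.14714 s; keep the coarser place, 10^1.
Result: 8.9 × 10^2 s.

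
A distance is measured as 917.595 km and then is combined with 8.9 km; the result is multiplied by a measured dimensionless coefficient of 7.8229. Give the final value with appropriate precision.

7248 km

917.595 km + 8.9 km = 926.495 km; the sum is limited to 1 decimal place (4 s.f.).
Carrying full precision, 926.495 × 7.8229 = 7247.8777355 km; 7.8229 has 5 s.f., so the result keeps min(4, 5) = 4 s.f.
Rounded to 4 significant figures: 7248 km.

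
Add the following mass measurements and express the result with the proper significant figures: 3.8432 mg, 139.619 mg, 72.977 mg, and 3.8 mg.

3.8432 mg + 139.619 mg + 72.977 mg + 3.8 mg = 220.2392 mg.
Addition/subtraction keeps the fewest decimal places: 3.8432 → 4 decimal places, 139.619 → 3 decimal places, 72.977 → 3 decimal places, 3.8 → 1 decimal place; limit is 1.
Rounded to 1 decimal place: 220.2 mg.

220.2 mg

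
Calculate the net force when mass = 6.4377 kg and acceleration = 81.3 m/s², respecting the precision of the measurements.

net force = 6.4377 kg × 81.3 m/s² = 523.38501 N.
6.4377 has 5 significant figures; 81.3 has 3.
Division/multiplication keeps the fewest: 3 significant figures.
Rounded: 5.23 × 10^2 N.

5.23 × 10^2 N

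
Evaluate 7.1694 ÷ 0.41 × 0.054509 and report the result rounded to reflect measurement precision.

0.95

7.1694 ÷ 0.41 × 0.054509 = 0.953162986829…
Multiplication/division keeps the fewest significant figures: 7.1694 → 5 s.f., 0.41 → 2 s.f., 0.054509 → 5 s.f.; limit is 2.
Rounded to 2 significant figures: 0.95.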